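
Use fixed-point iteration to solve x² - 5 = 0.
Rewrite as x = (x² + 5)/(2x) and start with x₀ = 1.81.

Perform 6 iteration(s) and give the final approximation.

Equation: x² - 5 = 0
Fixed-point form: x = (x² + 5)/(2x)
x₀ = 1.81

x_1 = g(1.810000) = 2.286215
x_2 = g(2.286215) = 2.236618
x_3 = g(2.236618) = 2.236068
x_4 = g(2.236068) = 2.236068
x_5 = g(2.236068) = 2.236068
x_6 = g(2.236068) = 2.236068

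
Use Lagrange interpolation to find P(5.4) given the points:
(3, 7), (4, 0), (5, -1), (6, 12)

Lagrange interpolation formula:
P(x) = Σ yᵢ × Lᵢ(x)
where Lᵢ(x) = Π_{j≠i} (x - xⱼ)/(xᵢ - xⱼ)

L_0(5.4) = (5.4 - 4)/(3 - 4) × (5.4 - 5)/(3 - 5) × (5.4 - 6)/(3 - 6) = 0.056000
L_1(5.4) = (5.4 - 3)/(4 - 3) × (5.4 - 5)/(4 - 5) × (5.4 - 6)/(4 - 6) = -0.288000
L_2(5.4) = (5.4 - 3)/(5 - 3) × (5.4 - 4)/(5 - 4) × (5.4 - 6)/(5 - 6) = 1.008000
L_3(5.4) = (5.4 - 3)/(6 - 3) × (5.4 - 4)/(6 - 4) × (5.4 - 5)/(6 - 5) = 0.224000

P(5.4) = 7×L_0(5.4) + 0×L_1(5.4) + (-1)×L_2(5.4) + 12×L_3(5.4)
P(5.4) = 2.072000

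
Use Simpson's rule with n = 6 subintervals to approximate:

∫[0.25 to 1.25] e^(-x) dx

f(x) = e^(-x)
a = 0.25, b = 1.25, n = 6
h = (b - a)/n = 0.166667

Simpson's rule: (h/3)[f(x₀) + 4f(x₁) + 2f(x₂) + ... + f(xₙ)]

x_0 = 0.2500, f(x_0) = 0.778801, coefficient = 1
x_1 = 0.4167, f(x_1) = 0.659241, coefficient = 4
x_2 = 0.5833, f(x_2) = 0.558035, coefficient = 2
x_3 = 0.7500, f(x_3) = 0.472367, coefficient = 4
x_4 = 0.9167, f(x_4) = 0.399850, coefficient = 2
x_5 = 1.0833, f(x_5) = 0.338465, coefficient = 4
x_6 = 1.2500, f(x_6) = 0.286505, coefficient = 1

I ≈ (0.166667/3) × 8.861366 = 0.492298
Exact value: 0.492296
Error: 0.000002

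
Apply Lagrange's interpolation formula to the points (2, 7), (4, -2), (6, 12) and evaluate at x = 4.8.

Lagrange interpolation formula:
P(x) = Σ yᵢ × Lᵢ(x)
where Lᵢ(x) = Π_{j≠i} (x - xⱼ)/(xᵢ - xⱼ)

L_0(4.8) = (4.8 - 4)/(2 - 4) × (4.8 - 6)/(2 - 6) = -0.120000
L_1(4.8) = (4.8 - 2)/(4 - 2) × (4.8 - 6)/(4 - 6) = 0.840000
L_2(4.8) = (4.8 - 2)/(6 - 2) × (4.8 - 4)/(6 - 4) = 0.280000

P(4.8) = 7×L_0(4.8) + (-2)×L_1(4.8) + 12×L_2(4.8)
P(4.8) = 0.840000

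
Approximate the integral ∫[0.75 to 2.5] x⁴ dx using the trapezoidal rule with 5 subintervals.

f(x) = x⁴
a = 0.75, b = 2.5, n = 5
h = (b - a)/n = 0.350000

Trapezoidal rule: (h/2)[f(x₀) + 2f(x₁) + 2f(x₂) + ... + f(xₙ)]

x_0 = 0.7500, f(x_0) = 0.316406, coefficient = 1
x_1 = 1.1000, f(x_1) = 1.464100, coefficient = 2
x_2 = 1.4500, f(x_2) = 4.420506, coefficient = 2
x_3 = 1.8000, f(x_3) = 10.497600, coefficient = 2
x_4 = 2.1500, f(x_4) = 21.367506, coefficient = 2
x_5 = 2.5000, f(x_5) = 39.062500, coefficient = 1

I ≈ (0.350000/2) × 114.878331 = 20.103708
Exact value: 19.483789
Error: 0.619919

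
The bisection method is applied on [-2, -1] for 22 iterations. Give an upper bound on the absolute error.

Bisection error bound: |error| ≤ (b-a)/2^n
|error| ≤ (-1 - (-2))/2^22 = 1/2^22
|error| ≤ 0.0000002384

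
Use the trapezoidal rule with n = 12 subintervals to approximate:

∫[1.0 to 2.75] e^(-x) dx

f(x) = e^(-x)
a = 1.0, b = 2.75, n = 12
h = (b - a)/n = 0.145833

Trapezoidal rule: (h/2)[f(x₀) + 2f(x₁) + 2f(x₂) + ... + f(xₙ)]

x_0 = 1.0000, f(x_0) = 0.367879, coefficient = 1
x_1 = 1.1458, f(x_1) = 0.317959, coefficient = 2
x_2 = 1.2917, f(x_2) = 0.274812, coefficient = 2
x_3 = 1.4375, f(x_3) = 0.237521, coefficient = 2
x_4 = 1.5833, f(x_4) = 0.205290, coefficient = 2
x_5 = 1.7292, f(x_5) = 0.177432, coefficient = 2
x_6 = 1.8750, f(x_6) = 0.153355, coefficient = 2
x_7 = 2.0208, f(x_7) = 0.132545, coefficient = 2
x_8 = 2.1667, f(x_8) = 0.114559, coefficient = 2
x_9 = 2.3125, f(x_9) = 0.099013, coefficient = 2
x_10 = 2.4583, f(x_10) = 0.085577, coefficient = 2
x_11 = 2.6042, f(x_11) = 0.073965, coefficient = 2
x_12 = 2.7500, f(x_12) = 0.063928, coefficient = 1

I ≈ (0.145833/2) × 4.175864 = 0.304490
Exact value: 0.303952
Error: 0.000538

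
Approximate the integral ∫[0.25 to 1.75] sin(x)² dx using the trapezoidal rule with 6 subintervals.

f(x) = sin(x)²
a = 0.25, b = 1.75, n = 6
h = (b - a)/n = 0.250000

Trapezoidal rule: (h/2)[f(x₀) + 2f(x₁) + 2f(x₂) + ... + f(xₙ)]

x_0 = 0.2500, f(x_0) = 0.061209, coefficient = 1
x_1 = 0.5000, f(x_1) = 0.229849, coefficient = 2
x_2 = 0.7500, f(x_2) = 0.464631, coefficient = 2
x_3 = 1.0000, f(x_3) = 0.708073, coefficient = 2
x_4 = 1.2500, f(x_4) = 0.900572, coefficient = 2
x_5 = 1.5000, f(x_5) = 0.994996, coefficient = 2
x_6 = 1.7500, f(x_6) = 0.968228, coefficient = 1

I ≈ (0.250000/2) × 7.625681 = 0.953210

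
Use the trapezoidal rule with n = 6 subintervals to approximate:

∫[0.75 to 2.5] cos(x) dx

f(x) = cos(x)
a = 0.75, b = 2.5, n = 6
h = (b - a)/n = 0.291667

Trapezoidal rule: (h/2)[f(x₀) + 2f(x₁) + 2f(x₂) + ... + f(xₙ)]

x_0 = 0.7500, f(x_0) = 0.731689, coefficient = 1
x_1 = 1.0417, f(x_1) = 0.504782, coefficient = 2
x_2 = 1.3333, f(x_2) = 0.235238, coefficient = 2
x_3 = 1.6250, f(x_3) = -0.054177, coefficient = 2
x_4 = 1.9167, f(x_4) = -0.339016, coefficient = 2
x_5 = 2.2083, f(x_5) = -0.595218, coefficient = 2
x_6 = 2.5000, f(x_6) = -0.801144, coefficient = 1

I ≈ (0.291667/2) × -0.566237 = -0.082576
Exact value: -0.083167
Error: 0.000590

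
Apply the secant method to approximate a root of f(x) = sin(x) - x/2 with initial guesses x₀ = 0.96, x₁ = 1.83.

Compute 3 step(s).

f(x) = sin(x) - x/2
x₀ = 0.96, x₁ = 1.83

Secant formula: x_{n+1} = x_n - f(x_n)(x_n - x_{n-1})/(f(x_n) - f(x_{n-1}))

Iteration 1:
  f(0.960000) = 0.339192
  f(1.830000) = 0.051594
  x_2 = 1.830000 - 0.051594×(1.830000 - 0.960000)/(0.051594 - 0.339192)
       = 1.986076
Iteration 2:
  f(1.830000) = 0.051594
  f(1.986076) = -0.078035
  x_3 = 1.986076 - (-0.078035)×(1.986076 - 1.830000)/(-0.078035 - 0.051594)
       = 1.892121
Iteration 3:
  f(1.986076) = -0.078035
  f(1.892121) = 0.002758
  x_4 = 1.892121 - 0.002758×(1.892121 - 1.986076)/(0.002758 - (-0.078035))
       = 1.895328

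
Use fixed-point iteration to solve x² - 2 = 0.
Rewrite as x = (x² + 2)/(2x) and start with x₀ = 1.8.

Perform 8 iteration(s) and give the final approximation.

Equation: x² - 2 = 0
Fixed-point form: x = (x² + 2)/(2x)
x₀ = 1.8

x_1 = g(1.800000) = 1.455556
x_2 = g(1.455556) = 1.414801
x_3 = g(1.414801) = 1.414214
x_4 = g(1.414214) = 1.414214
x_5 = g(1.414214) = 1.414214
x_6 = g(1.414214) = 1.414214
x_7 = g(1.414214) = 1.414214
x_8 = g(1.414214) = 1.414214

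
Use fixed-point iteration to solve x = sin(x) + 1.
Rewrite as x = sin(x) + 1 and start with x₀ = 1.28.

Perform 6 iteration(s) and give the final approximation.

Equation: x = sin(x) + 1
Fixed-point form: x = sin(x) + 1
x₀ = 1.28

x_1 = g(1.280000) = 1.958016
x_2 = g(1.958016) = 1.925963
x_3 = g(1.925963) = 1.937589
x_4 = g(1.937589) = 1.933482
x_5 = g(1.933482) = 1.934947
x_6 = g(1.934947) = 1.934427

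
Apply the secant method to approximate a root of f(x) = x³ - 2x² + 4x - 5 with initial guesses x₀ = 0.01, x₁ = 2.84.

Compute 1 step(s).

f(x) = x³ - 2x² + 4x - 5
x₀ = 0.01, x₁ = 2.84

Secant formula: x_{n+1} = x_n - f(x_n)(x_n - x_{n-1})/(f(x_n) - f(x_{n-1}))

Iteration 1:
  f(0.010000) = -4.960199
  f(2.840000) = 13.135104
  x_2 = 2.840000 - 13.135104×(2.840000 - 0.010000)/(13.135104 - (-4.960199))
       = 0.785746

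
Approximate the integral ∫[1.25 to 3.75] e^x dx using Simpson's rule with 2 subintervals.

f(x) = e^x
a = 1.25, b = 3.75, n = 2
h = (b - a)/n = 1.250000

Simpson's rule: (h/3)[f(x₀) + 4f(x₁) + 2f(x₂) + ... + f(xₙ)]

x_0 = 1.2500, f(x_0) = 3.490343, coefficient = 1
x_1 = 2.5000, f(x_1) = 12.182494, coefficient = 4
x_2 = 3.7500, f(x_2) = 42.521082, coefficient = 1

I ≈ (1.250000/3) × 94.741401 = 39.475584
Exact value: 39.030739
Error: 0.444845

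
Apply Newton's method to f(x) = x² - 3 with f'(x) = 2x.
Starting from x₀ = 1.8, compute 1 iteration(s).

f(x) = x² - 3
f'(x) = 2x
x₀ = 1.8

Newton-Raphson formula: x_{n+1} = x_n - f(x_n)/f'(x_n)

Iteration 1:
  f(1.800000) = 0.240000
  f'(1.800000) = 3.600000
  x_1 = 1.800000 - 0.240000/3.600000 = 1.733333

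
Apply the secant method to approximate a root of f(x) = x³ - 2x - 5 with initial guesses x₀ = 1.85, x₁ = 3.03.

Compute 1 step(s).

f(x) = x³ - 2x - 5
x₀ = 1.85, x₁ = 3.03

Secant formula: x_{n+1} = x_n - f(x_n)(x_n - x_{n-1})/(f(x_n) - f(x_{n-1}))

Iteration 1:
  f(1.850000) = -2.368375
  f(3.030000) = 16.758127
  x_2 = 3.030000 - 16.758127×(3.030000 - 1.850000)/(16.758127 - (-2.368375))
       = 1.996116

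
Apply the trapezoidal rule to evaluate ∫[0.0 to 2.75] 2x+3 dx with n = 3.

f(x) = 2x+3
a = 0.0, b = 2.75, n = 3
h = (b - a)/n = 0.916667

Trapezoidal rule: (h/2)[f(x₀) + 2f(x₁) + 2f(x₂) + ... + f(xₙ)]

x_0 = 0.0000, f(x_0) = 3.000000, coefficient = 1
x_1 = 0.9167, f(x_1) = 4.833333, coefficient = 2
x_2 = 1.8333, f(x_2) = 6.666667, coefficient = 2
x_3 = 2.7500, f(x_3) = 8.500000, coefficient = 1

I ≈ (0.916667/2) × 34.500000 = 15.812500
Exact value: 15.812500
Error: 0.000000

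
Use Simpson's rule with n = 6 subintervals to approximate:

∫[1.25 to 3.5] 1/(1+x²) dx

f(x) = 1/(1+x²)
a = 1.25, b = 3.5, n = 6
h = (b - a)/n = 0.375000

Simpson's rule: (h/3)[f(x₀) + 4f(x₁) + 2f(x₂) + ... + f(xₙ)]

x_0 = 1.2500, f(x_0) = 0.390244, coefficient = 1
x_1 = 1.6250, f(x_1) = 0.274678, coefficient = 4
x_2 = 2.0000, f(x_2) = 0.200000, coefficient = 2
x_3 = 2.3750, f(x_3) = 0.150588, coefficient = 4
x_4 = 2.7500, f(x_4) = 0.116788, coefficient = 2
x_5 = 3.1250, f(x_5) = 0.092888, coefficient = 4
x_6 = 3.5000, f(x_6) = 0.075472, coefficient = 1

I ≈ (0.375000/3) × 3.171911 = 0.396489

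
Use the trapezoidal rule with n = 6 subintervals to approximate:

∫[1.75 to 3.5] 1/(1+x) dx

f(x) = 1/(1+x)
a = 1.75, b = 3.5, n = 6
h = (b - a)/n = 0.291667

Trapezoidal rule: (h/2)[f(x₀) + 2f(x₁) + 2f(x₂) + ... + f(xₙ)]

x_0 = 1.7500, f(x_0) = 0.363636, coefficient = 1
x_1 = 2.0417, f(x_1) = 0.328767, coefficient = 2
x_2 = 2.3333, f(x_2) = 0.300000, coefficient = 2
x_3 = 2.6250, f(x_3) = 0.275862, coefficient = 2
x_4 = 2.9167, f(x_4) = 0.255319, coefficient = 2
x_5 = 3.2083, f(x_5) = 0.237624, coefficient = 2
x_6 = 3.5000, f(x_6) = 0.222222, coefficient = 1

I ≈ (0.291667/2) × 3.381003 = 0.493063
Exact value: 0.492476
Error: 0.000586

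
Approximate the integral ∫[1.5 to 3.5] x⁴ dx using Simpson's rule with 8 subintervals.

f(x) = x⁴
a = 1.5, b = 3.5, n = 8
h = (b - a)/n = 0.250000

Simpson's rule: (h/3)[f(x₀) + 4f(x₁) + 2f(x₂) + ... + f(xₙ)]

x_0 = 1.5000, f(x_0) = 5.062500, coefficient = 1
x_1 = 1.7500, f(x_1) = 9.378906, coefficient = 4
x_2 = 2.0000, f(x_2) = 16.000000, coefficient = 2
x_3 = 2.2500, f(x_3) = 25.628906, coefficient = 4
x_4 = 2.5000, f(x_4) = 39.062500, coefficient = 2
x_5 = 2.7500, f(x_5) = 57.191406, coefficient = 4
x_6 = 3.0000, f(x_6) = 81.000000, coefficient = 2
x_7 = 3.2500, f(x_7) = 111.566406, coefficient = 4
x_8 = 3.5000, f(x_8) = 150.062500, coefficient = 1

I ≈ (0.250000/3) × 1242.312500 = 103.526042
Exact value: 103.525000
Error: 0.001042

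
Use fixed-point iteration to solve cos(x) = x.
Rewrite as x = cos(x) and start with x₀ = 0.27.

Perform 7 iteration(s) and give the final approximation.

Equation: cos(x) = x
Fixed-point form: x = cos(x)
x₀ = 0.27

x_1 = g(0.270000) = 0.963771
x_2 = g(0.963771) = 0.570427
x_3 = g(0.570427) = 0.841671
x_4 = g(0.841671) = 0.666218
x_5 = g(0.666218) = 0.786165
x_6 = g(0.786165) = 0.706565
x_7 = g(0.706565) = 0.760597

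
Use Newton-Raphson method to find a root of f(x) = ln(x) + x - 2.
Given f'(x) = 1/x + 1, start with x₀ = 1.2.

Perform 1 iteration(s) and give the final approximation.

f(x) = ln(x) + x - 2
f'(x) = 1/x + 1
x₀ = 1.2

Newton-Raphson formula: x_{n+1} = x_n - f(x_n)/f'(x_n)

Iteration 1:
  f(1.200000) = -0.617678
  f'(1.200000) = 1.833333
  x_1 = 1.200000 - (-0.617678)/1.833333 = 1.536916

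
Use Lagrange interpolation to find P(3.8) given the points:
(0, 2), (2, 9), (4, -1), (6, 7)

Lagrange interpolation formula:
P(x) = Σ yᵢ × Lᵢ(x)
where Lᵢ(x) = Π_{j≠i} (x - xⱼ)/(xᵢ - xⱼ)

L_0(3.8) = (3.8 - 2)/(0 - 2) × (3.8 - 4)/(0 - 4) × (3.8 - 6)/(0 - 6) = -0.016500
L_1(3.8) = (3.8 - 0)/(2 - 0) × (3.8 - 4)/(2 - 4) × (3.8 - 6)/(2 - 6) = 0.104500
L_2(3.8) = (3.8 - 0)/(4 - 0) × (3.8 - 2)/(4 - 2) × (3.8 - 6)/(4 - 6) = 0.940500
L_3(3.8) = (3.8 - 0)/(6 - 0) × (3.8 - 2)/(6 - 2) × (3.8 - 4)/(6 - 4) = -0.028500

P(3.8) = 2×L_0(3.8) + 9×L_1(3.8) + (-1)×L_2(3.8) + 7×L_3(3.8)
P(3.8) = -0.232500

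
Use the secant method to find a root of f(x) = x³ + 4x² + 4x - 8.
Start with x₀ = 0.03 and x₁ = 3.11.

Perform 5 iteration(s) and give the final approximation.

f(x) = x³ + 4x² + 4x - 8
x₀ = 0.03, x₁ = 3.11

Secant formula: x_{n+1} = x_n - f(x_n)(x_n - x_{n-1})/(f(x_n) - f(x_{n-1}))

Iteration 1:
  f(0.030000) = -7.876373
  f(3.110000) = 73.208631
  x_2 = 3.110000 - 73.208631×(3.110000 - 0.030000)/(73.208631 - (-7.876373))
       = 0.329183
Iteration 2:
  f(3.110000) = 73.208631
  f(0.329183) = -6.214154
  x_3 = 0.329183 - (-6.214154)×(0.329183 - 3.110000)/(-6.214154 - 73.208631)
       = 0.546758
Iteration 3:
  f(0.329183) = -6.214154
  f(0.546758) = -4.453742
  x_4 = 0.546758 - (-4.453742)×(0.546758 - 0.329183)/(-4.453742 - (-6.214154))
       = 1.097211
Iteration 4:
  f(0.546758) = -4.453742
  f(1.097211) = 2.525229
  x_5 = 1.097211 - 2.525229×(1.097211 - 0.546758)/(2.525229 - (-4.453742))
       = 0.898038
Iteration 5:
  f(1.097211) = 2.525229
  f(0.898038) = -0.457714
  x_6 = 0.898038 - (-0.457714)×(0.898038 - 1.097211)/(-0.457714 - 2.525229)
       = 0.928600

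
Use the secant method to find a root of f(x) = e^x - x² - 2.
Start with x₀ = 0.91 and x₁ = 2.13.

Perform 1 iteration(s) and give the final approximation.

f(x) = e^x - x² - 2
x₀ = 0.91, x₁ = 2.13

Secant formula: x_{n+1} = x_n - f(x_n)(x_n - x_{n-1})/(f(x_n) - f(x_{n-1}))

Iteration 1:
  f(0.910000) = -0.343777
  f(2.130000) = 1.877967
  x_2 = 2.130000 - 1.877967×(2.130000 - 0.910000)/(1.877967 - (-0.343777))
       = 1.098774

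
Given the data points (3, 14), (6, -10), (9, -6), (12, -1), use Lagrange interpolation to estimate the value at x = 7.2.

Lagrange interpolation formula:
P(x) = Σ yᵢ × Lᵢ(x)
where Lᵢ(x) = Π_{j≠i} (x - xⱼ)/(xᵢ - xⱼ)

L_0(7.2) = (7.2 - 6)/(3 - 6) × (7.2 - 9)/(3 - 9) × (7.2 - 12)/(3 - 12) = -0.064000
L_1(7.2) = (7.2 - 3)/(6 - 3) × (7.2 - 9)/(6 - 9) × (7.2 - 12)/(6 - 12) = 0.672000
L_2(7.2) = (7.2 - 3)/(9 - 3) × (7.2 - 6)/(9 - 6) × (7.2 - 12)/(9 - 12) = 0.448000
L_3(7.2) = (7.2 - 3)/(12 - 3) × (7.2 - 6)/(12 - 6) × (7.2 - 9)/(12 - 9) = -0.056000

P(7.2) = 14×L_0(7.2) + (-10)×L_1(7.2) + (-6)×L_2(7.2) + (-1)×L_3(7.2)
P(7.2) = -10.248000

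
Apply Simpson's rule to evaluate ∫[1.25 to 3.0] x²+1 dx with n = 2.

f(x) = x²+1
a = 1.25, b = 3.0, n = 2
h = (b - a)/n = 0.875000

Simpson's rule: (h/3)[f(x₀) + 4f(x₁) + 2f(x₂) + ... + f(xₙ)]

x_0 = 1.2500, f(x_0) = 2.562500, coefficient = 1
x_1 = 2.1250, f(x_1) = 5.515625, coefficient = 4
x_2 = 3.0000, f(x_2) = 10.000000, coefficient = 1

I ≈ (0.875000/3) × 34.625000 = 10.098958
Exact value: 10.098958
Error: 0.000000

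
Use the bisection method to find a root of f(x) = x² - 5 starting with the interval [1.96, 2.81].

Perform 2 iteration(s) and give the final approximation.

f(x) = x² - 5
Initial interval: [1.96, 2.81]

Iteration 1:
  c_1 = (1.960000 + 2.810000)/2 = 2.385000
  f(c_1) = f(2.385000) = 0.688225
  f(a) × f(c) < 0, new interval: [1.960000, 2.385000]
Iteration 2:
  c_2 = (1.960000 + 2.385000)/2 = 2.172500
  f(c_2) = f(2.172500) = -0.280244
  f(a) × f(c) ≥ 0, new interval: [2.172500, 2.385000]

After 2 iteration(s), the approximation is c_2 = 2.172500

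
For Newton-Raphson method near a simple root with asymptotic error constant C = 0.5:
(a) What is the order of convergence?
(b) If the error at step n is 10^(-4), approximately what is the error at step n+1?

(a) Newton-Raphson has quadratic (order 2) convergence near simple roots.
    This means |e_{n+1}| ≈ C|e_n|².

(b) With |e_n| = 10^(-4) and C = 0.5:
    |e_{n+1}| ≈ 0.5 × (10^(-4))² = 0.5 × 10^(-8)

(a) 2 (quadratic); (b) |e_{n+1}| ≈ 5.000e-09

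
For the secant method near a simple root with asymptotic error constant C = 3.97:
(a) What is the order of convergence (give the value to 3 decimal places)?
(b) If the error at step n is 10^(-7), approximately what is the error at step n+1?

(a) Secant method has superlinear convergence with order φ = (1+√5)/2 ≈ 1.618.
    This means |e_{n+1}| ≈ C|e_n|^1.618.

(b) With |e_n| = 10^(-7) and C = 3.97:
    |e_{n+1}| ≈ 3.97 × (10^(-7))^1.618 = 3.97 × 10^(-11.33)

(a) ≈ 1.618 (golden ratio); (b) |e_{n+1}| ≈ 1.873e-11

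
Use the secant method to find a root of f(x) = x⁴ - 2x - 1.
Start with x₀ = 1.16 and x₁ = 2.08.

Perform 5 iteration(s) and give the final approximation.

f(x) = x⁴ - 2x - 1
x₀ = 1.16, x₁ = 2.08

Secant formula: x_{n+1} = x_n - f(x_n)(x_n - x_{n-1})/(f(x_n) - f(x_{n-1}))

Iteration 1:
  f(1.160000) = -1.509361
  f(2.080000) = 13.557737
  x_2 = 2.080000 - 13.557737×(2.080000 - 1.160000)/(13.557737 - (-1.509361))
       = 1.252162
Iteration 2:
  f(2.080000) = 13.557737
  f(1.252162) = -1.045984
  x_3 = 1.252162 - (-1.045984)×(1.252162 - 2.080000)/(-1.045984 - 13.557737)
       = 1.311455
Iteration 3:
  f(1.252162) = -1.045984
  f(1.311455) = -0.664803
  x_4 = 1.311455 - (-0.664803)×(1.311455 - 1.252162)/(-0.664803 - (-1.045984))
       = 1.414867
Iteration 4:
  f(1.311455) = -0.664803
  f(1.414867) = 0.177661
  x_5 = 1.414867 - 0.177661×(1.414867 - 1.311455)/(0.177661 - (-0.664803))
       = 1.393059
Iteration 5:
  f(1.414867) = 0.177661
  f(1.393059) = -0.020137
  x_6 = 1.393059 - (-0.020137)×(1.393059 - 1.414867)/(-0.020137 - 0.177661)
       = 1.395279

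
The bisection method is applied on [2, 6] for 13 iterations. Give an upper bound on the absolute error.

Bisection error bound: |error| ≤ (b-a)/2^n
|error| ≤ (6 - 2)/2^13 = 4/2^13
|error| ≤ 0.0004882812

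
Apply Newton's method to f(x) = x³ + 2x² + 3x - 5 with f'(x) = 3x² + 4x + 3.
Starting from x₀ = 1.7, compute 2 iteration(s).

f(x) = x³ + 2x² + 3x - 5
f'(x) = 3x² + 4x + 3
x₀ = 1.7

Newton-Raphson formula: x_{n+1} = x_n - f(x_n)/f'(x_n)

Iteration 1:
  f(1.700000) = 10.793000
  f'(1.700000) = 18.470000
  x_1 = 1.700000 - 10.793000/18.470000 = 1.115647
Iteration 2:
  f(1.115647) = 2.224888
  f'(1.115647) = 11.196593
  x_2 = 1.115647 - 2.224888/11.196593 = 0.916936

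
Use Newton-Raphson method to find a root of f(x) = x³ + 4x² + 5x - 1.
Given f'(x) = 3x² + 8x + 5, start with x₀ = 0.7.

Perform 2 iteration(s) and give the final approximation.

f(x) = x³ + 4x² + 5x - 1
f'(x) = 3x² + 8x + 5
x₀ = 0.7

Newton-Raphson formula: x_{n+1} = x_n - f(x_n)/f'(x_n)

Iteration 1:
  f(0.700000) = 4.803000
  f'(0.700000) = 12.070000
  x_1 = 0.700000 - 4.803000/12.070000 = 0.302071
Iteration 2:
  f(0.302071) = 0.902908
  f'(0.302071) = 7.690311
  x_2 = 0.302071 - 0.902908/7.690311 = 0.184663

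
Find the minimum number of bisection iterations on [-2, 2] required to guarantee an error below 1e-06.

We need (b-a)/2^n ≤ 1e-06
(2 - (-2))/2^n ≤ 1e-06
4/2^n ≤ 1e-06
2^n ≥ 4000000
n ≥ log₂(4000000) = 21.93
n ≥ 22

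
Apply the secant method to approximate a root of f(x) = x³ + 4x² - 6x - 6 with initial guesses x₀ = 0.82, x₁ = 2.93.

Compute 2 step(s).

f(x) = x³ + 4x² - 6x - 6
x₀ = 0.82, x₁ = 2.93

Secant formula: x_{n+1} = x_n - f(x_n)(x_n - x_{n-1})/(f(x_n) - f(x_{n-1}))

Iteration 1:
  f(0.820000) = -7.679032
  f(2.930000) = 35.913357
  x_2 = 2.930000 - 35.913357×(2.930000 - 0.820000)/(35.913357 - (-7.679032))
       = 1.191688
Iteration 2:
  f(2.930000) = 35.913357
  f(1.191688) = -5.777308
  x_3 = 1.191688 - (-5.777308)×(1.191688 - 2.930000)/(-5.777308 - 35.913357)
       = 1.432575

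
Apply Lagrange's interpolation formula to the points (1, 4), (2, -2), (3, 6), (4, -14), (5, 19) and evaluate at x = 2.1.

Lagrange interpolation formula:
P(x) = Σ yᵢ × Lᵢ(x)
where Lᵢ(x) = Π_{j≠i} (x - xⱼ)/(xᵢ - xⱼ)

L_0(2.1) = (2.1 - 2)/(1 - 2) × (2.1 - 3)/(1 - 3) × (2.1 - 4)/(1 - 4) × (2.1 - 5)/(1 - 5) = -0.020663
L_1(2.1) = (2.1 - 1)/(2 - 1) × (2.1 - 3)/(2 - 3) × (2.1 - 4)/(2 - 4) × (2.1 - 5)/(2 - 5) = 0.909150
L_2(2.1) = (2.1 - 1)/(3 - 1) × (2.1 - 2)/(3 - 2) × (2.1 - 4)/(3 - 4) × (2.1 - 5)/(3 - 5) = 0.151525
L_3(2.1) = (2.1 - 1)/(4 - 1) × (2.1 - 2)/(4 - 2) × (2.1 - 3)/(4 - 3) × (2.1 - 5)/(4 - 5) = -0.047850
L_4(2.1) = (2.1 - 1)/(5 - 1) × (2.1 - 2)/(5 - 2) × (2.1 - 3)/(5 - 3) × (2.1 - 4)/(5 - 4) = 0.007838

P(2.1) = 4×L_0(2.1) + (-2)×L_1(2.1) + 6×L_2(2.1) + (-14)×L_3(2.1) + 19×L_4(2.1)
P(2.1) = -0.172987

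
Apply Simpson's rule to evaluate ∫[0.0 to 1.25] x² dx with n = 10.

f(x) = x²
a = 0.0, b = 1.25, n = 10
h = (b - a)/n = 0.125000

Simpson's rule: (h/3)[f(x₀) + 4f(x₁) + 2f(x₂) + ... + f(xₙ)]

x_0 = 0.0000, f(x_0) = 0.000000, coefficient = 1
x_1 = 0.1250, f(x_1) = 0.015625, coefficient = 4
x_2 = 0.2500, f(x_2) = 0.062500, coefficient = 2
x_3 = 0.3750, f(x_3) = 0.140625, coefficient = 4
x_4 = 0.5000, f(x_4) = 0.250000, coefficient = 2
x_5 = 0.6250, f(x_5) = 0.390625, coefficient = 4
x_6 = 0.7500, f(x_6) = 0.562500, coefficient = 2
x_7 = 0.8750, f(x_7) = 0.765625, coefficient = 4
x_8 = 1.0000, f(x_8) = 1.000000, coefficient = 2
x_9 = 1.1250, f(x_9) = 1.265625, coefficient = 4
x_10 = 1.2500, f(x_10) = 1.562500, coefficient = 1

I ≈ (0.125000/3) × 15.625000 = 0.651042
Exact value: 0.651042
Error: 0.000000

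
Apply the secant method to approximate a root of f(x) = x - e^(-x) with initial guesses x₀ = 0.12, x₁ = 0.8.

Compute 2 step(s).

f(x) = x - e^(-x)
x₀ = 0.12, x₁ = 0.8

Secant formula: x_{n+1} = x_n - f(x_n)(x_n - x_{n-1})/(f(x_n) - f(x_{n-1}))

Iteration 1:
  f(0.120000) = -0.766920
  f(0.800000) = 0.350671
  x_2 = 0.800000 - 0.350671×(0.800000 - 0.120000)/(0.350671 - (-0.766920))
       = 0.586634
Iteration 2:
  f(0.800000) = 0.350671
  f(0.586634) = 0.030437
  x_3 = 0.586634 - 0.030437×(0.586634 - 0.800000)/(0.030437 - 0.350671)
       = 0.566354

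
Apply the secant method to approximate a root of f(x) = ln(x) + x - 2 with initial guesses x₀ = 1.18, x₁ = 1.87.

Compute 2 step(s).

f(x) = ln(x) + x - 2
x₀ = 1.18, x₁ = 1.87

Secant formula: x_{n+1} = x_n - f(x_n)(x_n - x_{n-1})/(f(x_n) - f(x_{n-1}))

Iteration 1:
  f(1.180000) = -0.654486
  f(1.870000) = 0.495938
  x_2 = 1.870000 - 0.495938×(1.870000 - 1.180000)/(0.495938 - (-0.654486))
       = 1.572547
Iteration 2:
  f(1.870000) = 0.495938
  f(1.572547) = 0.025243
  x_3 = 1.572547 - 0.025243×(1.572547 - 1.870000)/(0.025243 - 0.495938)
       = 1.556594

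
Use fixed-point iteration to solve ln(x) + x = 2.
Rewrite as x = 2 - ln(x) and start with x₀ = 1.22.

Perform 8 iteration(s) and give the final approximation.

Equation: ln(x) + x = 2
Fixed-point form: x = 2 - ln(x)
x₀ = 1.22

x_1 = g(1.220000) = 1.801149
x_2 = g(1.801149) = 1.411575
x_3 = g(1.411575) = 1.655294
x_4 = g(1.655294) = 1.496021
x_5 = g(1.496021) = 1.597191
x_6 = g(1.597191) = 1.531754
x_7 = g(1.531754) = 1.573587
x_8 = g(1.573587) = 1.546642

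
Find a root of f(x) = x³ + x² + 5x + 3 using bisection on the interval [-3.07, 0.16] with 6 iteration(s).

f(x) = x³ + x² + 5x + 3
Initial interval: [-3.07, 0.16]

Iteration 1:
  c_1 = (-3.070000 + 0.160000)/2 = -1.455000
  f(c_1) = f(-1.455000) = -5.238246
  f(a) × f(c) ≥ 0, new interval: [-1.455000, 0.160000]
Iteration 2:
  c_2 = (-1.455000 + 0.160000)/2 = -0.647500
  f(c_2) = f(-0.647500) = -0.089712
  f(a) × f(c) ≥ 0, new interval: [-0.647500, 0.160000]
Iteration 3:
  c_3 = (-0.647500 + 0.160000)/2 = -0.243750
  f(c_3) = f(-0.243750) = 1.826182
  f(a) × f(c) < 0, new interval: [-0.647500, -0.243750]
Iteration 4:
  c_4 = (-0.647500 + (-0.243750))/2 = -0.445625
  f(c_4) = f(-0.445625) = 0.881964
  f(a) × f(c) < 0, new interval: [-0.647500, -0.445625]
Iteration 5:
  c_5 = (-0.647500 + (-0.445625))/2 = -0.546562
  f(c_5) = f(-0.546562) = 0.402643
  f(a) × f(c) < 0, new interval: [-0.647500, -0.546562]
Iteration 6:
  c_6 = (-0.647500 + (-0.546562))/2 = -0.597031
  f(c_6) = f(-0.597031) = 0.158480
  f(a) × f(c) < 0, new interval: [-0.647500, -0.597031]

After 6 iteration(s), the approximation is c_6 = -0.597031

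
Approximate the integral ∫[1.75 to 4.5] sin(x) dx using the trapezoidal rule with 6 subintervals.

f(x) = sin(x)
a = 1.75, b = 4.5, n = 6
h = (b - a)/n = 0.458333

Trapezoidal rule: (h/2)[f(x₀) + 2f(x₁) + 2f(x₂) + ... + f(xₙ)]

x_0 = 1.7500, f(x_0) = 0.983986, coefficient = 1
x_1 = 2.2083, f(x_1) = 0.803564, coefficient = 2
x_2 = 2.6667, f(x_2) = 0.457273, coefficient = 2
x_3 = 3.1250, f(x_3) = 0.016592, coefficient = 2
x_4 = 3.5833, f(x_4) = -0.427514, coefficient = 2
x_5 = 4.0417, f(x_5) = -0.783373, coefficient = 2
x_6 = 4.5000, f(x_6) = -0.977530, coefficient = 1

I ≈ (0.458333/2) × 0.139540 = 0.031978
Exact value: 0.032550
Error: 0.000572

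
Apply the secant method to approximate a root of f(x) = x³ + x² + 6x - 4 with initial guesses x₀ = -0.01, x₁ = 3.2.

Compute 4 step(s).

f(x) = x³ + x² + 6x - 4
x₀ = -0.01, x₁ = 3.2

Secant formula: x_{n+1} = x_n - f(x_n)(x_n - x_{n-1})/(f(x_n) - f(x_{n-1}))

Iteration 1:
  f(-0.010000) = -4.059901
  f(3.200000) = 58.208000
  x_2 = 3.200000 - 58.208000×(3.200000 - (-0.010000))/(58.208000 - (-4.059901))
       = 0.199294
Iteration 2:
  f(3.200000) = 58.208000
  f(0.199294) = -2.756604
  x_3 = 0.199294 - (-2.756604)×(0.199294 - 3.200000)/(-2.756604 - 58.208000)
       = 0.334975
Iteration 3:
  f(0.199294) = -2.756604
  f(0.334975) = -1.840354
  x_4 = 0.334975 - (-1.840354)×(0.334975 - 0.199294)/(-1.840354 - (-2.756604))
       = 0.607501
Iteration 4:
  f(0.334975) = -1.840354
  f(0.607501) = 0.238265
  x_5 = 0.607501 - 0.238265×(0.607501 - 0.334975)/(0.238265 - (-1.840354))
       = 0.576262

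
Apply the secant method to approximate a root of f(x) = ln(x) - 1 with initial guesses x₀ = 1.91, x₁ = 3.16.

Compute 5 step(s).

f(x) = ln(x) - 1
x₀ = 1.91, x₁ = 3.16

Secant formula: x_{n+1} = x_n - f(x_n)(x_n - x_{n-1})/(f(x_n) - f(x_{n-1}))

Iteration 1:
  f(1.910000) = -0.352897
  f(3.160000) = 0.150572
  x_2 = 3.160000 - 0.150572×(3.160000 - 1.910000)/(0.150572 - (-0.352897))
       = 2.786163
Iteration 2:
  f(3.160000) = 0.150572
  f(2.786163) = 0.024666
  x_3 = 2.786163 - 0.024666×(2.786163 - 3.160000)/(0.024666 - 0.150572)
       = 2.712927
Iteration 3:
  f(2.786163) = 0.024666
  f(2.712927) = -0.001972
  x_4 = 2.712927 - (-0.001972)×(2.712927 - 2.786163)/(-0.001972 - 0.024666)
       = 2.718348
Iteration 4:
  f(2.712927) = -0.001972
  f(2.718348) = 0.000025
  x_5 = 2.718348 - 0.000025×(2.718348 - 2.712927)/(0.000025 - (-0.001972))
       = 2.718282
Iteration 5:
  f(2.718348) = 0.000025
  f(2.718282) = 0.000000
  x_6 = 2.718282 - 0.000000×(2.718282 - 2.718348)/(0.000000 - 0.000025)
       = 2.718282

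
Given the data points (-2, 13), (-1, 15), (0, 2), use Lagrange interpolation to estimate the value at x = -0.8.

Lagrange interpolation formula:
P(x) = Σ yᵢ × Lᵢ(x)
where Lᵢ(x) = Π_{j≠i} (x - xⱼ)/(xᵢ - xⱼ)

L_0(-0.8) = (-0.8 - (-1))/(-2 - (-1)) × (-0.8 - 0)/(-2 - 0) = -0.080000
L_1(-0.8) = (-0.8 - (-2))/(-1 - (-2)) × (-0.8 - 0)/(-1 - 0) = 0.960000
L_2(-0.8) = (-0.8 - (-2))/(0 - (-2)) × (-0.8 - (-1))/(0 - (-1)) = 0.120000

P(-0.8) = 13×L_0(-0.8) + 15×L_1(-0.8) + 2×L_2(-0.8)
P(-0.8) = 13.600000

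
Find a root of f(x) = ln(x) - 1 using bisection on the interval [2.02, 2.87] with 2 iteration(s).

f(x) = ln(x) - 1
Initial interval: [2.02, 2.87]

Iteration 1:
  c_1 = (2.020000 + 2.870000)/2 = 2.445000
  f(c_1) = f(2.445000) = -0.105955
  f(a) × f(c) ≥ 0, new interval: [2.445000, 2.870000]
Iteration 2:
  c_2 = (2.445000 + 2.870000)/2 = 2.657500
  f(c_2) = f(2.657500) = -0.022614
  f(a) × f(c) ≥ 0, new interval: [2.657500, 2.870000]

After 2 iteration(s), the approximation is c_2 = 2.657500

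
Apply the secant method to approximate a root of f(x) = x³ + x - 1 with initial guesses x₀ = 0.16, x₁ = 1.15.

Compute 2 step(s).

f(x) = x³ + x - 1
x₀ = 0.16, x₁ = 1.15

Secant formula: x_{n+1} = x_n - f(x_n)(x_n - x_{n-1})/(f(x_n) - f(x_{n-1}))

Iteration 1:
  f(0.160000) = -0.835904
  f(1.150000) = 1.670875
  x_2 = 1.150000 - 1.670875×(1.150000 - 0.160000)/(1.670875 - (-0.835904))
       = 0.490123
Iteration 2:
  f(1.150000) = 1.670875
  f(0.490123) = -0.392140
  x_3 = 0.490123 - (-0.392140)×(0.490123 - 1.150000)/(-0.392140 - 1.670875)
       = 0.615553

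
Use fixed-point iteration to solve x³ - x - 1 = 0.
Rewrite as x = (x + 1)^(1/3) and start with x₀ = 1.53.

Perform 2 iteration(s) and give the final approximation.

Equation: x³ - x - 1 = 0
Fixed-point form: x = (x + 1)^(1/3)
x₀ = 1.53

x_1 = g(1.530000) = 1.362616
x_2 = g(1.362616) = 1.331878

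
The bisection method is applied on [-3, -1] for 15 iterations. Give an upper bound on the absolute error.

Bisection error bound: |error| ≤ (b-a)/2^n
|error| ≤ (-1 - (-3))/2^15 = 2/2^15
|error| ≤ 0.0000610352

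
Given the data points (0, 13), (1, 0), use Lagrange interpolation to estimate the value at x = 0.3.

Lagrange interpolation formula:
P(x) = Σ yᵢ × Lᵢ(x)
where Lᵢ(x) = Π_{j≠i} (x - xⱼ)/(xᵢ - xⱼ)

L_0(0.3) = (0.3 - 1)/(0 - 1) = 0.700000
L_1(0.3) = (0.3 - 0)/(1 - 0) = 0.300000

P(0.3) = 13×L_0(0.3) + 0×L_1(0.3)
P(0.3) = 9.100000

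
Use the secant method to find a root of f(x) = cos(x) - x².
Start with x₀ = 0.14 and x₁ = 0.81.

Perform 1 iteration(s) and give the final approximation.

f(x) = cos(x) - x²
x₀ = 0.14, x₁ = 0.81

Secant formula: x_{n+1} = x_n - f(x_n)(x_n - x_{n-1})/(f(x_n) - f(x_{n-1}))

Iteration 1:
  f(0.140000) = 0.970616
  f(0.810000) = 0.033398
  x_2 = 0.810000 - 0.033398×(0.810000 - 0.140000)/(0.033398 - 0.970616)
       = 0.833876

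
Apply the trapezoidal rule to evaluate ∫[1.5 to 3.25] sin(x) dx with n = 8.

f(x) = sin(x)
a = 1.5, b = 3.25, n = 8
h = (b - a)/n = 0.218750

Trapezoidal rule: (h/2)[f(x₀) + 2f(x₁) + 2f(x₂) + ... + f(xₙ)]

x_0 = 1.5000, f(x_0) = 0.997495, coefficient = 1
x_1 = 1.7188, f(x_1) = 0.989075, coefficient = 2
x_2 = 1.9375, f(x_2) = 0.933514, coefficient = 2
x_3 = 2.1562, f(x_3) = 0.833461, coefficient = 2
x_4 = 2.3750, f(x_4) = 0.693685, coefficient = 2
x_5 = 2.5938, f(x_5) = 0.520847, coefficient = 2
x_6 = 2.8125, f(x_6) = 0.323185, coefficient = 2
x_7 = 3.0312, f(x_7) = 0.110119, coefficient = 2
x_8 = 3.2500, f(x_8) = -0.108195, coefficient = 1

I ≈ (0.218750/2) × 9.697071 = 1.060617
Exact value: 1.064867
Error: 0.004250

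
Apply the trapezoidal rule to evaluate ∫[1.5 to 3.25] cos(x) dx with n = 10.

f(x) = cos(x)
a = 1.5, b = 3.25, n = 10
h = (b - a)/n = 0.175000

Trapezoidal rule: (h/2)[f(x₀) + 2f(x₁) + 2f(x₂) + ... + f(xₙ)]

x_0 = 1.5000, f(x_0) = 0.070737, coefficient = 1
x_1 = 1.6750, f(x_1) = -0.104015, coefficient = 2
x_2 = 1.8500, f(x_2) = -0.275590, coefficient = 2
x_3 = 2.0250, f(x_3) = -0.438747, coefficient = 2
x_4 = 2.2000, f(x_4) = -0.588501, coefficient = 2
x_5 = 2.3750, f(x_5) = -0.720278, coefficient = 2
x_6 = 2.5500, f(x_6) = -0.830054, coefficient = 2
x_7 = 2.7250, f(x_7) = -0.914473, coefficient = 2
x_8 = 2.9000, f(x_8) = -0.970958, coefficient = 2
x_9 = 3.0750, f(x_9) = -0.997784, coefficient = 2
x_10 = 3.2500, f(x_10) = -0.994130, coefficient = 1

I ≈ (0.175000/2) × -12.604193 = -1.102867
Exact value: -1.105690
Error: 0.002823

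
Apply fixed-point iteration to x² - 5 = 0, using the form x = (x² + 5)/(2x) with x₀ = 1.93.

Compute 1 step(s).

Equation: x² - 5 = 0
Fixed-point form: x = (x² + 5)/(2x)
x₀ = 1.93

x_1 = g(1.930000) = 2.260337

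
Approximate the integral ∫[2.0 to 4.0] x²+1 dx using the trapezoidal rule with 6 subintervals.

f(x) = x²+1
a = 2.0, b = 4.0, n = 6
h = (b - a)/n = 0.333333

Trapezoidal rule: (h/2)[f(x₀) + 2f(x₁) + 2f(x₂) + ... + f(xₙ)]

x_0 = 2.0000, f(x_0) = 5.000000, coefficient = 1
x_1 = 2.3333, f(x_1) = 6.444444, coefficient = 2
x_2 = 2.6667, f(x_2) = 8.111111, coefficient = 2
x_3 = 3.0000, f(x_3) = 10.000000, coefficient = 2
x_4 = 3.3333, f(x_4) = 12.111111, coefficient = 2
x_5 = 3.6667, f(x_5) = 14.444444, coefficient = 2
x_6 = 4.0000, f(x_6) = 17.000000, coefficient = 1

I ≈ (0.333333/2) × 124.222222 = 20.703704
Exact value: 20.666667
Error: 0.037037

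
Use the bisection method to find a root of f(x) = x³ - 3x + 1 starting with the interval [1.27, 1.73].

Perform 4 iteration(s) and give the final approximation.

f(x) = x³ - 3x + 1
Initial interval: [1.27, 1.73]

Iteration 1:
  c_1 = (1.270000 + 1.730000)/2 = 1.500000
  f(c_1) = f(1.500000) = -0.125000
  f(a) × f(c) ≥ 0, new interval: [1.500000, 1.730000]
Iteration 2:
  c_2 = (1.500000 + 1.730000)/2 = 1.615000
  f(c_2) = f(1.615000) = 0.367283
  f(a) × f(c) < 0, new interval: [1.500000, 1.615000]
Iteration 3:
  c_3 = (1.500000 + 1.615000)/2 = 1.557500
  f(c_3) = f(1.557500) = 0.105693
  f(a) × f(c) < 0, new interval: [1.500000, 1.557500]
Iteration 4:
  c_4 = (1.500000 + 1.557500)/2 = 1.528750
  f(c_4) = f(1.528750) = -0.013444
  f(a) × f(c) ≥ 0, new interval: [1.528750, 1.557500]

After 4 iteration(s), the approximation is c_4 = 1.528750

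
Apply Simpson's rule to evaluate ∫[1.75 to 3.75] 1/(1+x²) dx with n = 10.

f(x) = 1/(1+x²)
a = 1.75, b = 3.75, n = 10
h = (b - a)/n = 0.200000

Simpson's rule: (h/3)[f(x₀) + 4f(x₁) + 2f(x₂) + ... + f(xₙ)]

x_0 = 1.7500, f(x_0) = 0.246154, coefficient = 1
x_1 = 1.9500, f(x_1) = 0.208225, coefficient = 4
x_2 = 2.1500, f(x_2) = 0.177857, coefficient = 2
x_3 = 2.3500, f(x_3) = 0.153315, coefficient = 4
x_4 = 2.5500, f(x_4) = 0.133289, coefficient = 2
x_5 = 2.7500, f(x_5) = 0.116788, coefficient = 4
x_6 = 2.9500, f(x_6) = 0.103066, coefficient = 2
x_7 = 3.1500, f(x_7) = 0.091554, coefficient = 4
x_8 = 3.3500, f(x_8) = 0.081816, coefficient = 2
x_9 = 3.5500, f(x_9) = 0.073516, coefficient = 4
x_10 = 3.7500, f(x_10) = 0.066390, coefficient = 1

I ≈ (0.200000/3) × 3.878195 = 0.258546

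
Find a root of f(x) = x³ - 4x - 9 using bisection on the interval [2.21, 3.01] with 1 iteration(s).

f(x) = x³ - 4x - 9
Initial interval: [2.21, 3.01]

Iteration 1:
  c_1 = (2.210000 + 3.010000)/2 = 2.610000
  f(c_1) = f(2.610000) = -1.660419
  f(a) × f(c) ≥ 0, new interval: [2.610000, 3.010000]

After 1 iteration(s), the approximation is c_1 = 2.610000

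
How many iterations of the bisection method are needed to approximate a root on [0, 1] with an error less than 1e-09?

We need (b-a)/2^n ≤ 1e-09
(1 - 0)/2^n ≤ 1e-09
1/2^n ≤ 1e-09
2^n ≥ 1000000000
n ≥ log₂(1000000000) = 29.90
n ≥ 30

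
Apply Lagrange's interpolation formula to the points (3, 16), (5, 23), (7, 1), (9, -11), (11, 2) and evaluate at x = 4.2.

Lagrange interpolation formula:
P(x) = Σ yᵢ × Lᵢ(x)
where Lᵢ(x) = Π_{j≠i} (x - xⱼ)/(xᵢ - xⱼ)

L_0(4.2) = (4.2 - 5)/(3 - 5) × (4.2 - 7)/(3 - 7) × (4.2 - 9)/(3 - 9) × (4.2 - 11)/(3 - 11) = 0.190400
L_1(4.2) = (4.2 - 3)/(5 - 3) × (4.2 - 7)/(5 - 7) × (4.2 - 9)/(5 - 9) × (4.2 - 11)/(5 - 11) = 1.142400
L_2(4.2) = (4.2 - 3)/(7 - 3) × (4.2 - 5)/(7 - 5) × (4.2 - 9)/(7 - 9) × (4.2 - 11)/(7 - 11) = -0.489600
L_3(4.2) = (4.2 - 3)/(9 - 3) × (4.2 - 5)/(9 - 5) × (4.2 - 7)/(9 - 7) × (4.2 - 11)/(9 - 11) = 0.190400
L_4(4.2) = (4.2 - 3)/(11 - 3) × (4.2 - 5)/(11 - 5) × (4.2 - 7)/(11 - 7) × (4.2 - 9)/(11 - 9) = -0.033600

P(4.2) = 16×L_0(4.2) + 23×L_1(4.2) + 1×L_2(4.2) + (-11)×L_3(4.2) + 2×L_4(4.2)
P(4.2) = 26.670400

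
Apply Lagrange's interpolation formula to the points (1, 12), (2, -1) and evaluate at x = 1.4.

Lagrange interpolation formula:
P(x) = Σ yᵢ × Lᵢ(x)
where Lᵢ(x) = Π_{j≠i} (x - xⱼ)/(xᵢ - xⱼ)

L_0(1.4) = (1.4 - 2)/(1 - 2) = 0.600000
L_1(1.4) = (1.4 - 1)/(2 - 1) = 0.400000

P(1.4) = 12×L_0(1.4) + (-1)×L_1(1.4)
P(1.4) = 6.800000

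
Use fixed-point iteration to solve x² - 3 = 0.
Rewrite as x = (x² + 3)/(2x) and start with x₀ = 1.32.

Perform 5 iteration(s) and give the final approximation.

Equation: x² - 3 = 0
Fixed-point form: x = (x² + 3)/(2x)
x₀ = 1.32

x_1 = g(1.320000) = 1.796364
x_2 = g(1.796364) = 1.733202
x_3 = g(1.733202) = 1.732051
x_4 = g(1.732051) = 1.732051
x_5 = g(1.732051) = 1.732051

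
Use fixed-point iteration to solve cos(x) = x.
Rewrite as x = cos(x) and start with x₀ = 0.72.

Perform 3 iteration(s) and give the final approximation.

Equation: cos(x) = x
Fixed-point form: x = cos(x)
x₀ = 0.72

x_1 = g(0.720000) = 0.751806
x_2 = g(0.751806) = 0.730457
x_3 = g(0.730457) = 0.744870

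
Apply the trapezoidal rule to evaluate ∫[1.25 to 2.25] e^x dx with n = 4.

f(x) = e^x
a = 1.25, b = 2.25, n = 4
h = (b - a)/n = 0.250000

Trapezoidal rule: (h/2)[f(x₀) + 2f(x₁) + 2f(x₂) + ... + f(xₙ)]

x_0 = 1.2500, f(x_0) = 3.490343, coefficient = 1
x_1 = 1.5000, f(x_1) = 4.481689, coefficient = 2
x_2 = 1.7500, f(x_2) = 5.754603, coefficient = 2
x_3 = 2.0000, f(x_3) = 7.389056, coefficient = 2
x_4 = 2.2500, f(x_4) = 9.487736, coefficient = 1

I ≈ (0.250000/2) × 48.228774 = 6.028597
Exact value: 5.997393
Error: 0.031204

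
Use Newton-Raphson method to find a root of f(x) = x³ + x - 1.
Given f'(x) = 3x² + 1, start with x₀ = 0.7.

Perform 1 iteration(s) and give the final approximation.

f(x) = x³ + x - 1
f'(x) = 3x² + 1
x₀ = 0.7

Newton-Raphson formula: x_{n+1} = x_n - f(x_n)/f'(x_n)

Iteration 1:
  f(0.700000) = 0.043000
  f'(0.700000) = 2.470000
  x_1 = 0.700000 - 0.043000/2.470000 = 0.682591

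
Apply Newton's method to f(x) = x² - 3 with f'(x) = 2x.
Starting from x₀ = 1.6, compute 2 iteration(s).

f(x) = x² - 3
f'(x) = 2x
x₀ = 1.6

Newton-Raphson formula: x_{n+1} = x_n - f(x_n)/f'(x_n)

Iteration 1:
  f(1.600000) = -0.440000
  f'(1.600000) = 3.200000
  x_1 = 1.600000 - (-0.440000)/3.200000 = 1.737500
Iteration 2:
  f(1.737500) = 0.018906
  f'(1.737500) = 3.475000
  x_2 = 1.737500 - 0.018906/3.475000 = 1.732059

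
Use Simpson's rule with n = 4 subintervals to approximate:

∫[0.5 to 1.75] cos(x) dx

f(x) = cos(x)
a = 0.5, b = 1.75, n = 4
h = (b - a)/n = 0.312500

Simpson's rule: (h/3)[f(x₀) + 4f(x₁) + 2f(x₂) + ... + f(xₙ)]

x_0 = 0.5000, f(x_0) = 0.877583, coefficient = 1
x_1 = 0.8125, f(x_1) = 0.687686, coefficient = 4
x_2 = 1.1250, f(x_2) = 0.431177, coefficient = 2
x_3 = 1.4375, f(x_3) = 0.132902, coefficient = 4
x_4 = 1.7500, f(x_4) = -0.178246, coefficient = 1

I ≈ (0.312500/3) × 4.844040 = 0.504587
Exact value: 0.504560
Error: 0.000027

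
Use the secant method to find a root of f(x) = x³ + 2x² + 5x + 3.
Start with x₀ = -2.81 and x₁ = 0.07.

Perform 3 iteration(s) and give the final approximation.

f(x) = x³ + 2x² + 5x + 3
x₀ = -2.81, x₁ = 0.07

Secant formula: x_{n+1} = x_n - f(x_n)(x_n - x_{n-1})/(f(x_n) - f(x_{n-1}))

Iteration 1:
  f(-2.810000) = -17.445841
  f(0.070000) = 3.360143
  x_2 = 0.070000 - 3.360143×(0.070000 - (-2.810000))/(3.360143 - (-17.445841))
       = -0.395117
Iteration 2:
  f(0.070000) = 3.360143
  f(-0.395117) = 1.274966
  x_3 = -0.395117 - 1.274966×(-0.395117 - 0.070000)/(1.274966 - 3.360143)
       = -0.679509
Iteration 3:
  f(-0.395117) = 1.274966
  f(-0.679509) = 0.212169
  x_4 = -0.679509 - 0.212169×(-0.679509 - (-0.395117))/(0.212169 - 1.274966)
       = -0.736283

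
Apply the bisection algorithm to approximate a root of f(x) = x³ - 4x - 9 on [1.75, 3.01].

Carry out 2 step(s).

f(x) = x³ - 4x - 9
Initial interval: [1.75, 3.01]

Iteration 1:
  c_1 = (1.750000 + 3.010000)/2 = 2.380000
  f(c_1) = f(2.380000) = -5.038728
  f(a) × f(c) ≥ 0, new interval: [2.380000, 3.010000]
Iteration 2:
  c_2 = (2.380000 + 3.010000)/2 = 2.695000
  f(c_2) = f(2.695000) = -0.206148
  f(a) × f(c) ≥ 0, new interval: [2.695000, 3.010000]

After 2 iteration(s), the approximation is c_2 = 2.695000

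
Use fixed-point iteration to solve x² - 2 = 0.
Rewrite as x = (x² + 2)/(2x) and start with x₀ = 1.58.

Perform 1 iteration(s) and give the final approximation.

Equation: x² - 2 = 0
Fixed-point form: x = (x² + 2)/(2x)
x₀ = 1.58

x_1 = g(1.580000) = 1.422911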